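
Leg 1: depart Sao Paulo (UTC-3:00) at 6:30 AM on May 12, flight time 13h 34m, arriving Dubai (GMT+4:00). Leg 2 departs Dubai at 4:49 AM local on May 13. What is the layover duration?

1 hour 45 minutes

Convert departure to UTC: 6:30 AM + 3:00 = 9:30 AM UTC on May 12.
Add 13 hours 34 minutes flight time → 11:04 PM UTC.
Dubai is UTC+4:00, so local arrival = 11:04 PM + 4:00 = 3:04 AM on May 13.
Layover = 4:49 AM − 3:04 AM = 1 hour 45 minutes.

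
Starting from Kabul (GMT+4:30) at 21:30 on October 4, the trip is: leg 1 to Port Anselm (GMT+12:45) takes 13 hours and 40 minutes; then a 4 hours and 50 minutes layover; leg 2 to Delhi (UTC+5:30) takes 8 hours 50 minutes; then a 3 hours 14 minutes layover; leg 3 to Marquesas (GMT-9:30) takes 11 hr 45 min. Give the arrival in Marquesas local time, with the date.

01:49 on Oct 6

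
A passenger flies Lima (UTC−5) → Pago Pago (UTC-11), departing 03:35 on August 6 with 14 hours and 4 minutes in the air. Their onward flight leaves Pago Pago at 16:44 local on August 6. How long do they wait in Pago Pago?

Convert departure to UTC: 03:35 + 5:00 = 08:35 UTC on Aug 6.
Add 14 hours 4 minutes flight time → 22:39 UTC.
Pago Pago is UTC−11:00, so local arrival = 22:39 − 11:00 = 11:39 on Aug 6.
Layover = 16:44 − 11:39 = 5 hours 5 minutes.

5 hours 5 minutes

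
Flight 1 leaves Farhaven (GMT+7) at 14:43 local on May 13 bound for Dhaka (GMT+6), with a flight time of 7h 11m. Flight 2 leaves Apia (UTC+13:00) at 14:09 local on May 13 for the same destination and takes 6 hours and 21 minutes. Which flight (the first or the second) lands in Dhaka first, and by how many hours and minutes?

Flight 1 in UTC: 14:43 − 7:00 = 07:43 on May 13.
+7 hours and 11 minutes → arrive 14:54 UTC on May 13.
Flight 2 in UTC: 14:09 − 13:00 = 01:09 on May 13.
+6 hours 21 minutes → arrive 07:30 UTC on May 13.
Flight 2 lands earlier by 7 hours 24 minutes.

the second, by 7 hours 24 minutes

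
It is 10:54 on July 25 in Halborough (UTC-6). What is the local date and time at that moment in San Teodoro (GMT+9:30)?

In UTC: 10:54 + 6:00 = 16:54 on Jul 25.
San Teodoro is UTC+9:30: 16:54 + 9:30 = 02:24 on Jul 26.

02:24 on Jul 26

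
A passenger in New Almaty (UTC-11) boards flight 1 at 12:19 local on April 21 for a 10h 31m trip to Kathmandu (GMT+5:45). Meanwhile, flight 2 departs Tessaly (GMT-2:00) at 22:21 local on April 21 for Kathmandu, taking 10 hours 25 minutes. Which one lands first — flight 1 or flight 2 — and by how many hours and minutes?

Flight 1 in UTC: 12:19 + 11:00 = 23:19 on Apr 21.
+10 hours and 31 minutes → arrive 09:50 UTC on Apr 22.
Flight 2 in UTC: 22:21 + 2:00 = 00:21 on Apr 22.
+10 hours and 25 minutes → arrive 10:46 UTC on Apr 22.
Flight 1 lands earlier by 56 minutes.

the first, by 56 minutes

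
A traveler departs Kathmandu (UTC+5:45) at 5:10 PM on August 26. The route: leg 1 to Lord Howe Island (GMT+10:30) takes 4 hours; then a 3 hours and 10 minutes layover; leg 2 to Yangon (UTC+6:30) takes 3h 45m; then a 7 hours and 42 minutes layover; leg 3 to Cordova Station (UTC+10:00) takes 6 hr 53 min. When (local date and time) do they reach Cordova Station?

Convert departure to UTC: 5:10 PM − 5:45 = 11:25 AM UTC on Aug 26.
Add 4 hours leg 1 → 3:25 PM UTC.
Add 3 hours 10 minutes layover in Lord Howe Island → 6:35 PM UTC.
Add 3 hours 45 minutes leg 2 → 10:20 PM UTC.
Add 7 hours 42 minutes layover in Yangon → 6:02 AM UTC (Aug 27).
Add 6 hours and 53 minutes leg 3 → 12:55 PM UTC.
Cordova Station is UTC+10:00, so local arrival = 12:55 PM + 10:00 = 10:55 PM on Aug 27.

10:55 PM on August 27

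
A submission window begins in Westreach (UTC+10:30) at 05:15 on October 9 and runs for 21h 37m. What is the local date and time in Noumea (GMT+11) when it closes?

Noumea is 0:30 ahead of Westreach.
After 21 hours 37 minutes it is 02:52 (Oct 10) in Westreach.
Shift by the zone difference: 02:52 + 0:30 = 03:22 on Oct 10 in Noumea.

03:22 on October 10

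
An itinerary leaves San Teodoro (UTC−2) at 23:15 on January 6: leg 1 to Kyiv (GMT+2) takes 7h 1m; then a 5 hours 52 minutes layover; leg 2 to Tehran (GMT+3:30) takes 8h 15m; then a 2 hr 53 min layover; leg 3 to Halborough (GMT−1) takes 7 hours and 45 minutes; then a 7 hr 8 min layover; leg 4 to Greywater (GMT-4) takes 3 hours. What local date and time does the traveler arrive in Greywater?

15:09 on Jan 8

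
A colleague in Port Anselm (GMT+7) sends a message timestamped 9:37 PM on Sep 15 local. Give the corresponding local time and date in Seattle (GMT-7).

In UTC: 9:37 PM − 7:00 = 2:37 PM on Sep 15.
Seattle is UTC−7:00: 2:37 PM − 7:00 = 7:37 AM on Sep 15.

7:37 AM on September 15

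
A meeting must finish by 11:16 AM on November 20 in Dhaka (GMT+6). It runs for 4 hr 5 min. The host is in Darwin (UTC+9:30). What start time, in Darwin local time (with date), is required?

Target end time in UTC: 11:16 AM − 6:00 = 5:16 AM on Nov 20.
Subtract 4 hours and 5 minutes → start 1:11 AM UTC on Nov 20.
Darwin is UTC+9:30: 1:11 AM + 9:30 = 10:41 AM on Nov 20.

10:41 AM on November 20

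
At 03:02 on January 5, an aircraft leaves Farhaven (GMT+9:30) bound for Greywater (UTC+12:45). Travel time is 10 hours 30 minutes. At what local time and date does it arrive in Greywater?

16:47 on Jan 5

Convert departure to UTC: 03:02 − 9:30 = 17:32 UTC on Jan 4.
Add 10 hours and 30 minutes travel time → 04:02 UTC (Jan 5).
Greywater is UTC+12:45, so local arrival = 04:02 + 12:45 = 16:47 on Jan 5.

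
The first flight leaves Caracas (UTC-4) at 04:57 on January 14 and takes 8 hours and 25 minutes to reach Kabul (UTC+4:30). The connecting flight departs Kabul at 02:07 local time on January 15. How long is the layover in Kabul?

4 hours 15 minutes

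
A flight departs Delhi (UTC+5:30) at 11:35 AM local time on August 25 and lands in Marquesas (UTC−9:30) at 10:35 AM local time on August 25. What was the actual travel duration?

14 hours

Marquesas is 15:00 behind Delhi.
Clock-face elapsed time (ignoring zones) is −1 hour.
Actual elapsed = −1 hour + 15:00 = 14 hours.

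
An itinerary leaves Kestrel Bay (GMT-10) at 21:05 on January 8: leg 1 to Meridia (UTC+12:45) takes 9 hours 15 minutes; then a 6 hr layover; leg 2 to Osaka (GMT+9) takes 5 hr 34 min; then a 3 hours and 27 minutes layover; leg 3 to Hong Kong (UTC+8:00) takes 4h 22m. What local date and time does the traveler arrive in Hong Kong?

Convert departure to UTC: 21:05 + 10:00 = 07:05 UTC on Jan 9.
Add 9 hours and 15 minutes leg 1 → 16:20 UTC.
Add 6 hours layover in Meridia → 22:20 UTC.
Add 5 hours and 34 minutes leg 2 → 03:54 UTC (Jan 10).
Add 3 hours and 27 minutes layover in Osaka → 07:21 UTC.
Add 4 hours 22 minutes leg 3 → 11:43 UTC.
Hong Kong is UTC+8:00, so local arrival = 11:43 + 8:00 = 19:43 on Jan 10.

19:43 on January 10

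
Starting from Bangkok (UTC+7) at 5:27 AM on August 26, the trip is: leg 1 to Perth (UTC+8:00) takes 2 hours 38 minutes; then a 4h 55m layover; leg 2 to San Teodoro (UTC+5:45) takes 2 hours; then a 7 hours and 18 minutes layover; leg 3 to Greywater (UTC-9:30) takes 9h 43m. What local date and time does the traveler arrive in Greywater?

3:31 PM on August 26

Convert departure to UTC: 5:27 AM − 7:00 = 10:27 PM UTC on Aug 25.
Add 2 hours 38 minutes leg 1 → 1:05 AM UTC (Aug 26).
Add 4 hours 55 minutes layover in Perth → 6:00 AM UTC.
Add 2 hours leg 2 → 8:00 AM UTC.
Add 7 hours 18 minutes layover in San Teodoro → 3:18 PM UTC.
Add 9 hours 43 minutes leg 3 → 1:01 AM UTC (Aug 27).
Greywater is UTC−9:30, so local arrival = 1:01 AM − 9:30 = 3:31 PM on Aug 26.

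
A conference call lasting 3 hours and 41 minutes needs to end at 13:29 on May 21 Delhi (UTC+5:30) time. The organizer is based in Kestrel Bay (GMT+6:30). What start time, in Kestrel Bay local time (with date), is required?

Target end time in UTC: 13:29 − 5:30 = 07:59 on May 21.
Subtract 3 hours and 41 minutes → start 04:18 UTC on May 21.
Kestrel Bay is UTC+6:30: 04:18 + 6:30 = 10:48 on May 21.

10:48 on May 21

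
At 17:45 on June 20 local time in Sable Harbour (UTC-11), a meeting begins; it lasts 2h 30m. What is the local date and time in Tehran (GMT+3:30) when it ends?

Convert start to UTC: 17:45 + 11:00 = 04:45 UTC on Jun 21.
Add 2 hours 30 minutes duration → 07:15 UTC.
Tehran is UTC+3:30, so local end time = 07:15 + 3:30 = 10:45 on Jun 21.

10:45 on June 21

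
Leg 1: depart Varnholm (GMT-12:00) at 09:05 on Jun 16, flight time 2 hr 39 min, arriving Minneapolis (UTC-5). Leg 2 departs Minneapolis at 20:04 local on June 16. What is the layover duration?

Convert departure to UTC: 09:05 + 12:00 = 21:05 UTC on Jun 16.
Add 2 hours and 39 minutes flight time → 23:44 UTC.
Minneapolis is UTC−5:00, so local arrival = 23:44 − 5:00 = 18:44 on Jun 16.
Layover = 20:04 − 18:44 = 1 hour 20 minutes.

1 hour 20 minutes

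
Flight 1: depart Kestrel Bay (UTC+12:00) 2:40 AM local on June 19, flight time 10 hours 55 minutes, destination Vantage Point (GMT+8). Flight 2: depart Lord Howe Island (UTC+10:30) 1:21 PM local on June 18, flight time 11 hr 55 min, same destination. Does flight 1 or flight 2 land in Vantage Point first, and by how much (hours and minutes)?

Flight 1 in UTC: 2:40 AM − 12:00 = 2:40 PM on Jun 18.
+10 hours and 55 minutes → arrive 1:35 AM UTC on Jun 19.
Flight 2 in UTC: 1:21 PM − 10:30 = 2:51 AM on Jun 18.
+11 hours and 55 minutes → arrive 2:46 PM UTC on Jun 18.
Flight 2 lands earlier by 10 hours 49 minutes.

the second, by 10 hours 49 minutes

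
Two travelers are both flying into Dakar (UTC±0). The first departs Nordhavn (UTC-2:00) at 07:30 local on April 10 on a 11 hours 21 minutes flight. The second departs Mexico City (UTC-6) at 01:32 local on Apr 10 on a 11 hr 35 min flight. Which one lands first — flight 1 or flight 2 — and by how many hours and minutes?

the second, by 1 hour 44 minutes

Flight 1 in UTC: 07:30 + 2:00 = 09:30 on Apr 10.
+11 hours 21 minutes → arrive 20:51 UTC on Apr 10.
Flight 2 in UTC: 01:32 + 6:00 = 07:32 on Apr 10.
+11 hours 35 minutes → arrive 19:07 UTC on Apr 10.
Flight 2 lands earlier by 1 hour 44 minutes.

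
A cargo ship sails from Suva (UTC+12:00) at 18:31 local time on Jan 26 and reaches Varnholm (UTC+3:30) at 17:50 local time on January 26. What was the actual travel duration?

Departure in UTC: 18:31 − 12:00 = 06:31 on Jan 26.
Arrival in UTC: 17:50 − 3:30 = 14:20 on Jan 26.
Elapsed = 14:20 − 06:31 = 7 hours 49 minutes.

7 hours 49 minutes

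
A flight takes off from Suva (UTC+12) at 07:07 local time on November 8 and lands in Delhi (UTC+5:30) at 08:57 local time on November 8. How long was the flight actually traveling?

Delhi is 6:30 behind Suva.
Clock-face elapsed time (ignoring zones) is 1 hour 50 minutes.
Actual elapsed = 1 hour 50 minutes + 6:30 = 8 hours 20 minutes.

8 hours 20 minutes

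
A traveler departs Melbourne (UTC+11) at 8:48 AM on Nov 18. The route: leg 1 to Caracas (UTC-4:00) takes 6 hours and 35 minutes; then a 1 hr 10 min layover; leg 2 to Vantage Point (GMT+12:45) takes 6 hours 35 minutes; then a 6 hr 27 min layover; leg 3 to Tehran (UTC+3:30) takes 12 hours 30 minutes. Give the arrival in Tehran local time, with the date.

Convert departure to UTC: 8:48 AM − 11:00 = 9:48 PM UTC on Nov 17.
Add 6 hours and 35 minutes leg 1 → 4:23 AM UTC (Nov 18).
Add 1 hour and 10 minutes layover in Caracas → 5:33 AM UTC.
Add 6 hours 35 minutes leg 2 → 12:08 PM UTC.
Add 6 hours and 27 minutes layover in Vantage Point → 6:35 PM UTC.
Add 12 hours and 30 minutes leg 3 → 7:05 AM UTC (Nov 19).
Tehran is UTC+3:30, so local arrival = 7:05 AM + 3:30 = 10:35 AM on Nov 19.

10:35 AM on Nov 19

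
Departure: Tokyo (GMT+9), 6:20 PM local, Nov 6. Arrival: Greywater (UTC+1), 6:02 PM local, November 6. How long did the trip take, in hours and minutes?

7 hours 42 minutes

Departure in UTC: 6:20 PM − 9:00 = 9:20 AM on Nov 6.
Arrival in UTC: 6:02 PM − 1:00 = 5:02 PM on Nov 6.
Elapsed = 5:02 PM − 9:20 AM = 7 hours 42 minutes.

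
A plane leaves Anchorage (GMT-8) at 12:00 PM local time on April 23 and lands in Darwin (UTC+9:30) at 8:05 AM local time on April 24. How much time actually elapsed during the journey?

2 hours 35 minutes

Darwin is 17:30 ahead of Anchorage.
Clock-face elapsed time (ignoring zones) is 20 hours 5 minutes.
Actual elapsed = 20 hours 5 minutes − 17:30 = 2 hours 35 minutes.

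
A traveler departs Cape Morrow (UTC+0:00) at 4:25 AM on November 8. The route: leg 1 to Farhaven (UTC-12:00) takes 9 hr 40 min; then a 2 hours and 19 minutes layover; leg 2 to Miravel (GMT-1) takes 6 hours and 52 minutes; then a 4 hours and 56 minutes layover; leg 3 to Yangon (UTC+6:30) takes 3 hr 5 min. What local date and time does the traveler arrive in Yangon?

Cape Morrow is at UTC+0, so departure is already 4:25 AM UTC on Nov 8.
Add 9 hours and 40 minutes leg 1 → 2:05 PM UTC.
Add 2 hours 19 minutes layover in Farhaven → 4:24 PM UTC.
Add 6 hours and 52 minutes leg 2 → 11:16 PM UTC.
Add 4 hours 56 minutes layover in Miravel → 4:12 AM UTC (Nov 9).
Add 3 hours and 5 minutes leg 3 → 7:17 AM UTC.
Yangon is UTC+6:30, so local arrival = 7:17 AM + 6:30 = 1:47 PM on Nov 9.

1:47 PM on November 9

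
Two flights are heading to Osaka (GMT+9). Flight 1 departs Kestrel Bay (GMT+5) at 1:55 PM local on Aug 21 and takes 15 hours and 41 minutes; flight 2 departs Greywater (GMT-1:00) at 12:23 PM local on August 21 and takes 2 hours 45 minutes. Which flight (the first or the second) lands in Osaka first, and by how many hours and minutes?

Flight 1 in UTC: 1:55 PM − 5:00 = 8:55 AM on Aug 21.
+15 hours 41 minutes → arrive 12:36 AM UTC on Aug 22.
Flight 2 in UTC: 12:23 PM + 1:00 = 1:23 PM on Aug 21.
+2 hours 45 minutes → arrive 4:08 PM UTC on Aug 21.
Flight 2 lands earlier by 8 hours 28 minutes.

the second, by 8 hours 28 minutes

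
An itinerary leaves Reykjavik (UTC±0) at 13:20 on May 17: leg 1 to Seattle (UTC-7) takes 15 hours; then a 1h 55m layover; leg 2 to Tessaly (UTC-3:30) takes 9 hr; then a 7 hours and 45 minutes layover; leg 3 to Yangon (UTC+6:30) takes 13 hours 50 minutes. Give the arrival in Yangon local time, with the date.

Reykjavik is at UTC+0, so departure is already 13:20 UTC on May 17.
Add 15 hours leg 1 → 04:20 UTC (May 18).
Add 1 hour 55 minutes layover in Seattle → 06:15 UTC.
Add 9 hours leg 2 → 15:15 UTC.
Add 7 hours 45 minutes layover in Tessaly → 23:00 UTC.
Add 13 hours and 50 minutes leg 3 → 12:50 UTC (May 19).
Yangon is UTC+6:30, so local arrival = 12:50 + 6:30 = 19:20 on May 19.

19:20 on May 19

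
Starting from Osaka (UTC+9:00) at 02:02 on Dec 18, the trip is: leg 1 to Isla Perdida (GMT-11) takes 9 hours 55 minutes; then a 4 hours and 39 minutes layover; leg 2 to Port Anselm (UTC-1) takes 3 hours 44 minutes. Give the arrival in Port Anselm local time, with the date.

Convert departure to UTC: 02:02 − 9:00 = 17:02 UTC on Dec 17.
Add 9 hours and 55 minutes leg 1 → 02:57 UTC (Dec 18).
Add 4 hours and 39 minutes layover in Isla Perdida → 07:36 UTC.
Add 3 hours 44 minutes leg 2 → 11:20 UTC.
Port Anselm is UTC−1:00, so local arrival = 11:20 − 1:00 = 10:20 on Dec 18.

10:20 on December 18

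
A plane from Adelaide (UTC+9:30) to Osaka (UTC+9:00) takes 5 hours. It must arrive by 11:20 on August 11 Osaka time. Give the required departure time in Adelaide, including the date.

06:50 on Aug 11

Target arrival in UTC: 11:20 − 9:00 = 02:20 on Aug 11.
Subtract 5 hours → departure 21:20 UTC on Aug 10.
Adelaide is UTC+9:30: 21:20 + 9:30 = 06:50 on Aug 11.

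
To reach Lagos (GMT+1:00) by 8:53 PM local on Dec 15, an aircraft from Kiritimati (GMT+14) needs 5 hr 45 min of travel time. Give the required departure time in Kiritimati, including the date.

Target arrival in UTC: 8:53 PM − 1:00 = 7:53 PM on Dec 15.
Subtract 5 hours and 45 minutes → departure 2:08 PM UTC on Dec 15.
Kiritimati is UTC+14:00: 2:08 PM + 14:00 = 4:08 AM on Dec 16.

4:08 AM on December 16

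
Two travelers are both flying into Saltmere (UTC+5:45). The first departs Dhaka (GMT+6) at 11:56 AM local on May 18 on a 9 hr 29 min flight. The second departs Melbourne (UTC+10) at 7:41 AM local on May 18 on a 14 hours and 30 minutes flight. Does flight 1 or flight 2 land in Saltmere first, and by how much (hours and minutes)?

the second, by 3 hours 14 minutes

Flight 1 in UTC: 11:56 AM − 6:00 = 5:56 AM on May 18.
+9 hours 29 minutes → arrive 3:25 PM UTC on May 18.
Flight 2 in UTC: 7:41 AM − 10:00 = 9:41 PM on May 17.
+14 hours 30 minutes → arrive 12:11 PM UTC on May 18.
Flight 2 lands earlier by 3 hours 14 minutes.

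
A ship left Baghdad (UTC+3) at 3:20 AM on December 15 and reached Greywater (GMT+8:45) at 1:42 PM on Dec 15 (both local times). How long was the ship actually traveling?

4 hours 37 minutes

Greywater is 5:45 ahead of Baghdad.
Clock-face elapsed time (ignoring zones) is 10 hours 22 minutes.
Actual elapsed = 10 hours 22 minutes − 5:45 = 4 hours 37 minutes.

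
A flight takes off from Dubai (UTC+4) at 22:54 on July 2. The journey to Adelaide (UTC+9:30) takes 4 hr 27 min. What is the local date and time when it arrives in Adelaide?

Convert departure to UTC: 22:54 − 4:00 = 18:54 UTC on Jul 2.
Add 4 hours and 27 minutes travel time → 23:21 UTC.
Adelaide is UTC+9:30, so local arrival = 23:21 + 9:30 = 08:51 on Jul 3.

08:51 on July 3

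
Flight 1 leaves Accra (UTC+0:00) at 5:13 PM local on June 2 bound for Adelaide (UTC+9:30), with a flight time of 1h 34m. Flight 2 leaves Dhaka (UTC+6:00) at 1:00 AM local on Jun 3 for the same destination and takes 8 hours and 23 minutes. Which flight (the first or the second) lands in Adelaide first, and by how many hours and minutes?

the first, by 8 hours 36 minutes

Flight 1 departs at 5:13 PM UTC (Jun 2).
+1 hour 34 minutes → arrive 6:47 PM UTC on Jun 2.
Flight 2 in UTC: 1:00 AM − 6:00 = 7:00 PM on Jun 2.
+8 hours 23 minutes → arrive 3:23 AM UTC on Jun 3.
Flight 1 lands earlier by 8 hours 36 minutes.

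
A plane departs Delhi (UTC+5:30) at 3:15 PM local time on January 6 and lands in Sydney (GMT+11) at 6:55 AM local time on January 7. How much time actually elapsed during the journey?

Departure in UTC: 3:15 PM − 5:30 = 9:45 AM on Jan 6.
Arrival in UTC: 6:55 AM − 11:00 = 7:55 PM on Jan 6.
Elapsed = 7:55 PM − 9:45 AM = 10 hours 10 minutes.

10 hours 10 minutes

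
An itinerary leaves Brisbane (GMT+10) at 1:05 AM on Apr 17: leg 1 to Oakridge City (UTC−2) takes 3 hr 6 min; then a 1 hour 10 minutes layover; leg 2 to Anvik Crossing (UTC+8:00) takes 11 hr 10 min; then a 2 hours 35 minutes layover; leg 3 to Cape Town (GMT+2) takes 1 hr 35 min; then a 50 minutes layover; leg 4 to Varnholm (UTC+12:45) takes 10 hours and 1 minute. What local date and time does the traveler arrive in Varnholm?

Convert departure to UTC: 1:05 AM − 10:00 = 3:05 PM UTC on Apr 16.
Add 3 hours and 6 minutes leg 1 → 6:11 PM UTC.
Add 1 hour 10 minutes layover in Oakridge City → 7:21 PM UTC.
Add 11 hours and 10 minutes leg 2 → 6:31 AM UTC (Apr 17).
Add 2 hours 35 minutes layover in Anvik Crossing → 9:06 AM UTC.
Add 1 hour and 35 minutes leg 3 → 10:41 AM UTC.
Add 50 minutes layover in Cape Town → 11:31 AM UTC.
Add 10 hours 1 minute leg 4 → 9:32 PM UTC.
Varnholm is UTC+12:45, so local arrival = 9:32 PM + 12:45 = 10:17 AM on Apr 18.

10:17 AM on Apr 18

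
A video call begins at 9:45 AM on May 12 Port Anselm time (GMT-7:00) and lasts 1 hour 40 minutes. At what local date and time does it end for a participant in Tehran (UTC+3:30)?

9:55 PM on May 12

Convert start to UTC: 9:45 AM + 7:00 = 4:45 PM UTC on May 12.
Add 1 hour 40 minutes duration → 6:25 PM UTC.
Tehran is UTC+3:30, so local end time = 6:25 PM + 3:30 = 9:55 PM on May 12.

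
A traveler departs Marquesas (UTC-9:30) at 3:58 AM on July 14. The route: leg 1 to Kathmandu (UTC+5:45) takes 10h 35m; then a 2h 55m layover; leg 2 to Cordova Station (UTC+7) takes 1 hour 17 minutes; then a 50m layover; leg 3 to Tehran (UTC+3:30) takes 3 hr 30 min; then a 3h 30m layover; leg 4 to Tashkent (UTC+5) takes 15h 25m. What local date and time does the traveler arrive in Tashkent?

Convert departure to UTC: 3:58 AM + 9:30 = 1:28 PM UTC on Jul 14.
Add 10 hours and 35 minutes leg 1 → 12:03 AM UTC (Jul 15).
Add 2 hours 55 minutes layover in Kathmandu → 2:58 AM UTC.
Add 1 hour and 17 minutes leg 2 → 4:15 AM UTC.
Add 50 minutes layover in Cordova Station → 5:05 AM UTC.
Add 3 hours and 30 minutes leg 3 → 8:35 AM UTC.
Add 3 hours 30 minutes layover in Tehran → 12:05 PM UTC.
Add 15 hours 25 minutes leg 4 → 3:30 AM UTC (Jul 16).
Tashkent is UTC+5:00, so local arrival = 3:30 AM + 5:00 = 8:30 AM on Jul 16.

8:30 AM on July 16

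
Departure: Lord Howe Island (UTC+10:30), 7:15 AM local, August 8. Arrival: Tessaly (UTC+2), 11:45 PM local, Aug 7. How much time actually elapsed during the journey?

Departure in UTC: 7:15 AM − 10:30 = 8:45 PM on Aug 7.
Arrival in UTC: 11:45 PM − 2:00 = 9:45 PM on Aug 7.
Elapsed = 9:45 PM − 8:45 PM = 1 hour.

1 hour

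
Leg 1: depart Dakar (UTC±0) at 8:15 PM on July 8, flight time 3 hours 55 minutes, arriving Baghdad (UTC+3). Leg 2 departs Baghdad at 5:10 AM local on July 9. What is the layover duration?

Dakar is at UTC+0, so departure is already 8:15 PM UTC on Jul 8.
Add 3 hours 55 minutes flight time → 12:10 AM UTC (Jul 9).
Baghdad is UTC+3:00, so local arrival = 12:10 AM + 3:00 = 3:10 AM on Jul 9.
Layover = 5:10 AM − 3:10 AM = 2 hours.

2 hours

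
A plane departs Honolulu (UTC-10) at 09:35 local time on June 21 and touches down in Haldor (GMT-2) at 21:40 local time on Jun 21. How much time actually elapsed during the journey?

Departure in UTC: 09:35 + 10:00 = 19:35 on Jun 21.
Arrival in UTC: 21:40 + 2:00 = 23:40 on Jun 21.
Elapsed = 23:40 − 19:35 = 4 hours 5 minutes.

4 hours 5 minutes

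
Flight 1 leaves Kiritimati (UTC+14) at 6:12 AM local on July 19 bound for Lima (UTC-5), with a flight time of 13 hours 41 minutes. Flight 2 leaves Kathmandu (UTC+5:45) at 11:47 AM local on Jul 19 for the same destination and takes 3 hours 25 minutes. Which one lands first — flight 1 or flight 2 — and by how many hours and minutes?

the first, by 3 hours 34 minutes

Flight 1 in UTC: 6:12 AM − 14:00 = 4:12 PM on Jul 18.
+13 hours and 41 minutes → arrive 5:53 AM UTC on Jul 19.
Flight 2 in UTC: 11:47 AM − 5:45 = 6:02 AM on Jul 19.
+3 hours and 25 minutes → arrive 9:27 AM UTC on Jul 19.
Flight 1 lands earlier by 3 hours 34 minutes.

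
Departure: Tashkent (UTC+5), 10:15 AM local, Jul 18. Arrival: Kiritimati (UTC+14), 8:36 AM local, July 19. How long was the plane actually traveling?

Departure in UTC: 10:15 AM − 5:00 = 5:15 AM on Jul 18.
Arrival in UTC: 8:36 AM − 14:00 = 6:36 PM on Jul 18.
Elapsed = 6:36 PM − 5:15 AM = 13 hours 21 minutes.

13 hours 21 minutes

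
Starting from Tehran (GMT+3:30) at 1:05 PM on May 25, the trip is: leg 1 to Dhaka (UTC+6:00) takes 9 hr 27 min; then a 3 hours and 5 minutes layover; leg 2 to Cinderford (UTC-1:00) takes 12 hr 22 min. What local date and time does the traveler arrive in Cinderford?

9:29 AM on May 26

Convert departure to UTC: 1:05 PM − 3:30 = 9:35 AM UTC on May 25.
Add 9 hours 27 minutes leg 1 → 7:02 PM UTC.
Add 3 hours and 5 minutes layover in Dhaka → 10:07 PM UTC.
Add 12 hours and 22 minutes leg 2 → 10:29 AM UTC (May 26).
Cinderford is UTC−1:00, so local arrival = 10:29 AM − 1:00 = 9:29 AM on May 26.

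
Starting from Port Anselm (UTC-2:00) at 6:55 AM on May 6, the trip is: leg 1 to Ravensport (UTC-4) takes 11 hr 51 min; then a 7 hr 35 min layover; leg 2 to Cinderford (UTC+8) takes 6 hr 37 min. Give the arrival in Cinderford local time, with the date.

Convert departure to UTC: 6:55 AM + 2:00 = 8:55 AM UTC on May 6.
Add 11 hours 51 minutes leg 1 → 8:46 PM UTC.
Add 7 hours 35 minutes layover in Ravensport → 4:21 AM UTC (May 7).
Add 6 hours and 37 minutes leg 2 → 10:58 AM UTC.
Cinderford is UTC+8:00, so local arrival = 10:58 AM + 8:00 = 6:58 PM on May 7.

6:58 PM on May 7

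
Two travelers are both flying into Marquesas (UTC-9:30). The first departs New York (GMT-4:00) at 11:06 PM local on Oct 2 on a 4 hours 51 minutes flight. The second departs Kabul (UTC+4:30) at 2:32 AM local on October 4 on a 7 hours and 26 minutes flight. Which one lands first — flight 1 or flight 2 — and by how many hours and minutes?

the first, by 21 hours 31 minutes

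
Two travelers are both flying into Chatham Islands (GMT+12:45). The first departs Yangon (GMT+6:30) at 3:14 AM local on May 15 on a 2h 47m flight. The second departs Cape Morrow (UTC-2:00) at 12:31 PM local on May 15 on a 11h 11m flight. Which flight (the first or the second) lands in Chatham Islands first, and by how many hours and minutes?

Flight 1 in UTC: 3:14 AM − 6:30 = 8:44 PM on May 14.
+2 hours 47 minutes → arrive 11:31 PM UTC on May 14.
Flight 2 in UTC: 12:31 PM + 2:00 = 2:31 PM on May 15.
+11 hours 11 minutes → arrive 1:42 AM UTC on May 16.
Flight 1 lands earlier by 26 hours 11 minutes.

the first, by 26 hours 11 minutes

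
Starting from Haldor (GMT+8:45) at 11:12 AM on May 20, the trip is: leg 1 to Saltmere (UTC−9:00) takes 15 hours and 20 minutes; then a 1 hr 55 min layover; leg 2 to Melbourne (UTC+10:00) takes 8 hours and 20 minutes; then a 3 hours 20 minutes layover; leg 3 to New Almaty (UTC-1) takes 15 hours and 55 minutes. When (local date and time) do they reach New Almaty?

Convert departure to UTC: 11:12 AM − 8:45 = 2:27 AM UTC on May 20.
Add 15 hours 20 minutes leg 1 → 5:47 PM UTC.
Add 1 hour 55 minutes layover in Saltmere → 7:42 PM UTC.
Add 8 hours 20 minutes leg 2 → 4:02 AM UTC (May 21).
Add 3 hours and 20 minutes layover in Melbourne → 7:22 AM UTC.
Add 15 hours and 55 minutes leg 3 → 11:17 PM UTC.
New Almaty is UTC−1:00, so local arrival = 11:17 PM − 1:00 = 10:17 PM on May 21.

10:17 PM on May 21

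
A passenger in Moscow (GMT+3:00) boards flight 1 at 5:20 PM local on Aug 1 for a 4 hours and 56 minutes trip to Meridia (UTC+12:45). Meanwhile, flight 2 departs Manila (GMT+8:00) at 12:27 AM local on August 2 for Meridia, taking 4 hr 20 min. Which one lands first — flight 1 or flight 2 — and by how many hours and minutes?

the first, by 1 hour 31 minutes

Flight 1 in UTC: 5:20 PM − 3:00 = 2:20 PM on Aug 1.
+4 hours and 56 minutes → arrive 7:16 PM UTC on Aug 1.
Flight 2 in UTC: 12:27 AM − 8:00 = 4:27 PM on Aug 1.
+4 hours and 20 minutes → arrive 8:47 PM UTC on Aug 1.
Flight 1 lands earlier by 1 hour 31 minutes.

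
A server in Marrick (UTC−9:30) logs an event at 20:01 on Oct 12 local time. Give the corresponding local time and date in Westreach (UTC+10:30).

16:01 on October 13

In UTC: 20:01 + 9:30 = 05:31 on Oct 13.
Westreach is UTC+10:30: 05:31 + 10:30 = 16:01 on Oct 13.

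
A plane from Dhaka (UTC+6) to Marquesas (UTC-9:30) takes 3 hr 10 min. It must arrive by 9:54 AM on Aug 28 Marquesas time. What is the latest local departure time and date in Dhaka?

Target arrival in UTC: 9:54 AM + 9:30 = 7:24 PM on Aug 28.
Subtract 3 hours and 10 minutes → departure 4:14 PM UTC on Aug 28.
Dhaka is UTC+6:00: 4:14 PM + 6:00 = 10:14 PM on Aug 28.

10:14 PM on August 28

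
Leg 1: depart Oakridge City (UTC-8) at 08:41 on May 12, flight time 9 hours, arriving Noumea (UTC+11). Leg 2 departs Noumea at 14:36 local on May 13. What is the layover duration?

1 hour 55 minutes

Convert departure to UTC: 08:41 + 8:00 = 16:41 UTC on May 12.
Add 9 hours flight time → 01:41 UTC (May 13).
Noumea is UTC+11:00, so local arrival = 01:41 + 11:00 = 12:41 on May 13.
Layover = 14:36 − 12:41 = 1 hour 55 minutes.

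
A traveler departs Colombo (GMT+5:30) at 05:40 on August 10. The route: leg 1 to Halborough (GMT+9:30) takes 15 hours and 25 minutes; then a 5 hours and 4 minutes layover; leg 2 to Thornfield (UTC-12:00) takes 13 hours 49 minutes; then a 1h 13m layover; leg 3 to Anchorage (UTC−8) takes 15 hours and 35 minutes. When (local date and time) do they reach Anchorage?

19:16 on August 11

Convert departure to UTC: 05:40 − 5:30 = 00:10 UTC on Aug 10.
Add 15 hours and 25 minutes leg 1 → 15:35 UTC.
Add 5 hours 4 minutes layover in Halborough → 20:39 UTC.
Add 13 hours and 49 minutes leg 2 → 10:28 UTC (Aug 11).
Add 1 hour 13 minutes layover in Thornfield → 11:41 UTC.
Add 15 hours 35 minutes leg 3 → 03:16 UTC (Aug 12).
Anchorage is UTC−8:00, so local arrival = 03:16 − 8:00 = 19:16 on Aug 11.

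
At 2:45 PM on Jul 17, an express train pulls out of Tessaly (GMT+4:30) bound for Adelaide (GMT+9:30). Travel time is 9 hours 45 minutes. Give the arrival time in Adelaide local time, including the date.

5:30 AM on July 18

Convert departure to UTC: 2:45 PM − 4:30 = 10:15 AM UTC on Jul 17.
Add 9 hours 45 minutes travel time → 8:00 PM UTC.
Adelaide is UTC+9:30, so local arrival = 8:00 PM + 9:30 = 5:30 AM on Jul 18.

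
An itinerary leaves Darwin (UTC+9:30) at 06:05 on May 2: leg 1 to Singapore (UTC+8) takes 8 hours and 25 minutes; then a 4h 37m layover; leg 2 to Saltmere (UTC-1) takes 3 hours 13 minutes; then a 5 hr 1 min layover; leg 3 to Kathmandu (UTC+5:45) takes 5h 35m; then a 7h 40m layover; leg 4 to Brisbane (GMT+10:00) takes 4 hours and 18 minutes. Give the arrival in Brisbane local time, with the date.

21:24 on May 3

Convert departure to UTC: 06:05 − 9:30 = 20:35 UTC on May 1.
Add 8 hours 25 minutes leg 1 → 05:00 UTC (May 2).
Add 4 hours 37 minutes layover in Singapore → 09:37 UTC.
Add 3 hours 13 minutes leg 2 → 12:50 UTC.
Add 5 hours and 1 minute layover in Saltmere → 17:51 UTC.
Add 5 hours 35 minutes leg 3 → 23:26 UTC.
Add 7 hours 40 minutes layover in Kathmandu → 07:06 UTC (May 3).
Add 4 hours 18 minutes leg 4 → 11:24 UTC.
Brisbane is UTC+10:00, so local arrival = 11:24 + 10:00 = 21:24 on May 3.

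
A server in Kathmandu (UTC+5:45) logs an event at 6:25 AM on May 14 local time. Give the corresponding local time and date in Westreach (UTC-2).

Westreach is 7:45 behind Kathmandu.
Shift by the zone difference: 6:25 AM − 7:45 = 10:40 PM on May 13 in Westreach.

10:40 PM on May 13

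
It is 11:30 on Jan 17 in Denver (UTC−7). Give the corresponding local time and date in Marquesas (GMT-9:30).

09:00 on Jan 17

In UTC: 11:30 + 7:00 = 18:30 on Jan 17.
Marquesas is UTC−9:30: 18:30 − 9:30 = 09:00 on Jan 17.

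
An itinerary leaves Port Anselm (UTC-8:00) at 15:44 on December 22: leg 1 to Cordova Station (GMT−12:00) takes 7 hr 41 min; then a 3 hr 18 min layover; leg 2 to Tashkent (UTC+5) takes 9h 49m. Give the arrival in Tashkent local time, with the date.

01:32 on December 24

Convert departure to UTC: 15:44 + 8:00 = 23:44 UTC on Dec 22.
Add 7 hours and 41 minutes leg 1 → 07:25 UTC (Dec 23).
Add 3 hours 18 minutes layover in Cordova Station → 10:43 UTC.
Add 9 hours 49 minutes leg 2 → 20:32 UTC.
Tashkent is UTC+5:00, so local arrival = 20:32 + 5:00 = 01:32 on Dec 24.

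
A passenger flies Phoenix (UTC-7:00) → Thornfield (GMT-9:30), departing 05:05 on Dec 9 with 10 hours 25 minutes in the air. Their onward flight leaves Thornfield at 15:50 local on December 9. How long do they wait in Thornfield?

Convert departure to UTC: 05:05 + 7:00 = 12:05 UTC on Dec 9.
Add 10 hours 25 minutes flight time → 22:30 UTC.
Thornfield is UTC−9:30, so local arrival = 22:30 − 9:30 = 13:00 on Dec 9.
Layover = 15:50 − 13:00 = 2 hours 50 minutes.

2 hours 50 minutes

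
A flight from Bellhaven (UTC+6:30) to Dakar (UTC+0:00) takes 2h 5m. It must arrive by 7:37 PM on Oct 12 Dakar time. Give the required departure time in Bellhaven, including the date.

Target arrival is already UTC: 7:37 PM on Oct 12.
Subtract 2 hours and 5 minutes → departure 5:32 PM UTC on Oct 12.
Bellhaven is UTC+6:30: 5:32 PM + 6:30 = 12:02 AM on Oct 13.

12:02 AM on October 13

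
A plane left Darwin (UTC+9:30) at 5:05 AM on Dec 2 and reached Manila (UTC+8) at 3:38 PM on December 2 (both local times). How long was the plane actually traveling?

12 hours 3 minutes

Manila is 1:30 behind Darwin.
Clock-face elapsed time (ignoring zones) is 10 hours 33 minutes.
Actual elapsed = 10 hours 33 minutes + 1:30 = 12 hours 3 minutes.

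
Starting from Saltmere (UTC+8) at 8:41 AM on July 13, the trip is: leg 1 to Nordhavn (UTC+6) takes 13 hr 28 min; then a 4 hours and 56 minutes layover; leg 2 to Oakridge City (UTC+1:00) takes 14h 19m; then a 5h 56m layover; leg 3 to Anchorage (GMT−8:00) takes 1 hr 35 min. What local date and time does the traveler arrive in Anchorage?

8:55 AM on Jul 14

Convert departure to UTC: 8:41 AM − 8:00 = 12:41 AM UTC on Jul 13.
Add 13 hours 28 minutes leg 1 → 2:09 PM UTC.
Add 4 hours and 56 minutes layover in Nordhavn → 7:05 PM UTC.
Add 14 hours 19 minutes leg 2 → 9:24 AM UTC (Jul 14).
Add 5 hours 56 minutes layover in Oakridge City → 3:20 PM UTC.
Add 1 hour and 35 minutes leg 3 → 4:55 PM UTC.
Anchorage is UTC−8:00, so local arrival = 4:55 PM − 8:00 = 8:55 AM on Jul 14.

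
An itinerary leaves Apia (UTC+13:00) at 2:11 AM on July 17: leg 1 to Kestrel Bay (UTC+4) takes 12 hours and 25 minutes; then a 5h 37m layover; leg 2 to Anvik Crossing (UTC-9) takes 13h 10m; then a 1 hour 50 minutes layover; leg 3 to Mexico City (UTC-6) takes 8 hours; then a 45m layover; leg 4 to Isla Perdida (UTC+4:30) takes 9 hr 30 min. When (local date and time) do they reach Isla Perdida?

Convert departure to UTC: 2:11 AM − 13:00 = 1:11 PM UTC on Jul 16.
Add 12 hours and 25 minutes leg 1 → 1:36 AM UTC (Jul 17).
Add 5 hours and 37 minutes layover in Kestrel Bay → 7:13 AM UTC.
Add 13 hours and 10 minutes leg 2 → 8:23 PM UTC.
Add 1 hour 50 minutes layover in Anvik Crossing → 10:13 PM UTC.
Add 8 hours leg 3 → 6:13 AM UTC (Jul 18).
Add 45 minutes layover in Mexico City → 6:58 AM UTC.
Add 9 hours 30 minutes leg 4 → 4:28 PM UTC.
Isla Perdida is UTC+4:30, so local arrival = 4:28 PM + 4:30 = 8:58 PM on Jul 18.

8:58 PM on July 18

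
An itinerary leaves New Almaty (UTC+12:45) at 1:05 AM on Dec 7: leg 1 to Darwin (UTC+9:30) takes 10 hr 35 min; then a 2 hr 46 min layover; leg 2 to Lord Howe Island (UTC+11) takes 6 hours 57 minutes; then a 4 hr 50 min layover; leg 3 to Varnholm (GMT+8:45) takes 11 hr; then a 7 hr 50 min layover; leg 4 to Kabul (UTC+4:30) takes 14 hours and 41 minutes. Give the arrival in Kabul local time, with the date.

Convert departure to UTC: 1:05 AM − 12:45 = 12:20 PM UTC on Dec 6.
Add 10 hours and 35 minutes leg 1 → 10:55 PM UTC.
Add 2 hours 46 minutes layover in Darwin → 1:41 AM UTC (Dec 7).
Add 6 hours and 57 minutes leg 2 → 8:38 AM UTC.
Add 4 hours and 50 minutes layover in Lord Howe Island → 1:28 PM UTC.
Add 11 hours leg 3 → 12:28 AM UTC (Dec 8).
Add 7 hours and 50 minutes layover in Varnholm → 8:18 AM UTC.
Add 14 hours and 41 minutes leg 4 → 10:59 PM UTC.
Kabul is UTC+4:30, so local arrival = 10:59 PM + 4:30 = 3:29 AM on Dec 9.

3:29 AM on Dec 9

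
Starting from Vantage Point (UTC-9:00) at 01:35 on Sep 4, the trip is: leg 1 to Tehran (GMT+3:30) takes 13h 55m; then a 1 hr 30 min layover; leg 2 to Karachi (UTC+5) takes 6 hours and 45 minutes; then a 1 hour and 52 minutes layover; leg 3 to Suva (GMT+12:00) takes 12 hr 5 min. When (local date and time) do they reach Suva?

10:42 on Sep 6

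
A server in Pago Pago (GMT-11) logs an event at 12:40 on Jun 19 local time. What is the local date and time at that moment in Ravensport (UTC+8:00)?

07:40 on June 20

In UTC: 12:40 + 11:00 = 23:40 on Jun 19.
Ravensport is UTC+8:00: 23:40 + 8:00 = 07:40 on Jun 20.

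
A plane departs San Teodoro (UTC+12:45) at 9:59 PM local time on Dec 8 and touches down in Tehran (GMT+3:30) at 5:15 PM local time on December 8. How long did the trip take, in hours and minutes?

Tehran is 9:15 behind San Teodoro.
Clock-face elapsed time (ignoring zones) is −4 hours 44 minutes.
Actual elapsed = −4 hours 44 minutes + 9:15 = 4 hours 31 minutes.

4 hours 31 minutes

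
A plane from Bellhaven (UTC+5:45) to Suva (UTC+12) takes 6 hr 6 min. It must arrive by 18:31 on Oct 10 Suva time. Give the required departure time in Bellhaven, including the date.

06:10 on October 10

Target arrival in UTC: 18:31 − 12:00 = 06:31 on Oct 10.
Subtract 6 hours and 6 minutes → departure 00:25 UTC on Oct 10.
Bellhaven is UTC+5:45: 00:25 + 5:45 = 06:10 on Oct 10.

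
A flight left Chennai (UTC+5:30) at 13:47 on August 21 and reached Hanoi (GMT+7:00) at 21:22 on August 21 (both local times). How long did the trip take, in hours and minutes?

6 hours 5 minutes

Departure in UTC: 13:47 − 5:30 = 08:17 on Aug 21.
Arrival in UTC: 21:22 − 7:00 = 14:22 on Aug 21.
Elapsed = 14:22 − 08:17 = 6 hours 5 minutes.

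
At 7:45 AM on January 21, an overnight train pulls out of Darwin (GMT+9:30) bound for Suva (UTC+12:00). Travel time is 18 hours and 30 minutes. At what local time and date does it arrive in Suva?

Convert departure to UTC: 7:45 AM − 9:30 = 10:15 PM UTC on Jan 20.
Add 18 hours and 30 minutes travel time → 4:45 PM UTC (Jan 21).
Suva is UTC+12:00, so local arrival = 4:45 PM + 12:00 = 4:45 AM on Jan 22.

4:45 AM on January 22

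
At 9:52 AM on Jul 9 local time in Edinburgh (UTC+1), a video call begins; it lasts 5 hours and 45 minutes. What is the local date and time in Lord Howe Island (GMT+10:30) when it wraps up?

Convert start to UTC: 9:52 AM − 1:00 = 8:52 AM UTC on Jul 9.
Add 5 hours 45 minutes duration → 2:37 PM UTC.
Lord Howe Island is UTC+10:30, so local end time = 2:37 PM + 10:30 = 1:07 AM on Jul 10.

1:07 AM on Jul 10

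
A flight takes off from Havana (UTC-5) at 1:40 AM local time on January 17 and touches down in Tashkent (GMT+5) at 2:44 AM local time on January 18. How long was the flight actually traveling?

Departure in UTC: 1:40 AM + 5:00 = 6:40 AM on Jan 17.
Arrival in UTC: 2:44 AM − 5:00 = 9:44 PM on Jan 17.
Elapsed = 9:44 PM − 6:40 AM = 15 hours 4 minutes.

15 hours 4 minutes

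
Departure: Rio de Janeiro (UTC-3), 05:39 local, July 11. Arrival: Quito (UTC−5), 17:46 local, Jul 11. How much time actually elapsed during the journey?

14 hours 7 minutes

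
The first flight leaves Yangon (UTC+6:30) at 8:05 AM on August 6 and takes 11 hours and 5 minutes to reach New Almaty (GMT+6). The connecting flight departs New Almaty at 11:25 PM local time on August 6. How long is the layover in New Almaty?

Convert departure to UTC: 8:05 AM − 6:30 = 1:35 AM UTC on Aug 6.
Add 11 hours and 5 minutes flight time → 12:40 PM UTC.
New Almaty is UTC+6:00, so local arrival = 12:40 PM + 6:00 = 6:40 PM on Aug 6.
Layover = 11:25 PM − 6:40 PM = 4 hours 45 minutes.

4 hours 45 minutes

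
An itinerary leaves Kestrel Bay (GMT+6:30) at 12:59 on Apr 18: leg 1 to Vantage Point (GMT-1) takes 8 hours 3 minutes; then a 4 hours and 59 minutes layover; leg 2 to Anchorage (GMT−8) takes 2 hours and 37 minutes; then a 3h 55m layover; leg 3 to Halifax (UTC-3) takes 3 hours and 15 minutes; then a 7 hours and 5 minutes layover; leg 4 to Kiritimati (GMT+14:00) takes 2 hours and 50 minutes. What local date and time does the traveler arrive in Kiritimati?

05:13 on Apr 20

Convert departure to UTC: 12:59 − 6:30 = 06:29 UTC on Apr 18.
Add 8 hours 3 minutes leg 1 → 14:32 UTC.
Add 4 hours 59 minutes layover in Vantage Point → 19:31 UTC.
Add 2 hours 37 minutes leg 2 → 22:08 UTC.
Add 3 hours 55 minutes layover in Anchorage → 02:03 UTC (Apr 19).
Add 3 hours and 15 minutes leg 3 → 05:18 UTC.
Add 7 hours and 5 minutes layover in Halifax → 12:23 UTC.
Add 2 hours and 50 minutes leg 4 → 15:13 UTC.
Kiritimati is UTC+14:00, so local arrival = 15:13 + 14:00 = 05:13 on Apr 20.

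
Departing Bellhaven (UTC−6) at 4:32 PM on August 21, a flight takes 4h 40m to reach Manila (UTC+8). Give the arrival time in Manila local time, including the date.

11:12 AM on Aug 22

Convert departure to UTC: 4:32 PM + 6:00 = 10:32 PM UTC on Aug 21.
Add 4 hours 40 minutes travel time → 3:12 AM UTC (Aug 22).
Manila is UTC+8:00, so local arrival = 3:12 AM + 8:00 = 11:12 AM on Aug 22.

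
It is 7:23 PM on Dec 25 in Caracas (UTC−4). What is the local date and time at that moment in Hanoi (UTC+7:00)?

In UTC: 7:23 PM + 4:00 = 11:23 PM on Dec 25.
Hanoi is UTC+7:00: 11:23 PM + 7:00 = 6:23 AM on Dec 26.

6:23 AM on Dec 26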